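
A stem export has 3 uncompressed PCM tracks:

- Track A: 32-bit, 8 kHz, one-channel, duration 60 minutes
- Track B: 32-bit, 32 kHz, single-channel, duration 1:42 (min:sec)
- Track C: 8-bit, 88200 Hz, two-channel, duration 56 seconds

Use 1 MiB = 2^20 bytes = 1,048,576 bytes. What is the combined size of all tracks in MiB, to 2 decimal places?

Track A: 60 minutes = 3,600 s; 8,000 × 3,600 × 4 × 1 = 115,200,000 bytes.
Track B: 1:42 (min:sec) = 102 s; 32,000 × 102 × 4 × 1 = 13,056,000 bytes.
Track C: 88,200 × 56 × 1 × 2 = 9,878,400 bytes.
Total = 138,134,400 bytes = 131.74 MiB.

131.74 MiB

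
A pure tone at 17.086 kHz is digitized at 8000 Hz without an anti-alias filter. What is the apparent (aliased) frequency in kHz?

Nyquist = 8,000/2 = 4,000 Hz; 17,086 Hz exceeds it.
Alias = |17,086 − 2×8,000| = |17,086 − 16,000| = 1,086 Hz = 1.086 kHz.

1.086 kHz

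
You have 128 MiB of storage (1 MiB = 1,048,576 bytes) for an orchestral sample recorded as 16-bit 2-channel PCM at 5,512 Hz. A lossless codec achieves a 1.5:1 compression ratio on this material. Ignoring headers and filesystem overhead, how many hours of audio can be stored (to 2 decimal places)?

Uncompressed byte rate = 5,512 × 2 × 2 = 22,048 bytes/s.
After 1.5:1 compression, effective rate ≈ 14698.67 bytes/s.
Capacity = 128 × 1,048,576 = 134,217,728 bytes.
134,217,728 / effective rate ≈ 9131.29 s → 2.54 hours.

2.54 hours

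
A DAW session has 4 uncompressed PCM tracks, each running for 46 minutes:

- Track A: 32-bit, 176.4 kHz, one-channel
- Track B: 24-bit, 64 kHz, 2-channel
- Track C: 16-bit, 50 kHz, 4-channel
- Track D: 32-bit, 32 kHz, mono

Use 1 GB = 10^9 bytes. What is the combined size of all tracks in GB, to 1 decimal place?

4.5 GB

46 minutes = 2,760 s.
Track A: 176,400 × 2,760 × 4 × 1 = 1,947,456,000 bytes.
Track B: 64,000 × 2,760 × 3 × 2 = 1,059,840,000 bytes.
Track C: 50,000 × 2,760 × 2 × 4 = 1,104,000,000 bytes.
Track D: 32,000 × 2,760 × 4 × 1 = 353,280,000 bytes.
Total = 4,464,576,000 bytes = 4.5 GB.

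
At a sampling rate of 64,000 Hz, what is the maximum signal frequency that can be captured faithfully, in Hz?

Nyquist frequency = sample rate / 2 = 64,000 / 2 = 32,000 Hz.

32,000 Hz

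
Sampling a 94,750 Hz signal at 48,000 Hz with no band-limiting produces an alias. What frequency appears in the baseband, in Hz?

Nyquist = 48,000/2 = 24,000 Hz; 94,750 Hz exceeds it.
Alias = |94,750 − 2×48,000| = |94,750 − 96,000| = 1,250 Hz.

1,250 Hz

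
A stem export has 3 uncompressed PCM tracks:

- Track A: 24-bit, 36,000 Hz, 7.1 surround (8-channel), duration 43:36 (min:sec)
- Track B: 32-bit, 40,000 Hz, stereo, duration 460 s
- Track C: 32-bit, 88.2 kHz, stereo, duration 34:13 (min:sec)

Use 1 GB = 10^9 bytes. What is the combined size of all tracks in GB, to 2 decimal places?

Track A: 43:36 (min:sec) = 2,616 s; 36,000 × 2,616 × 3 × 8 = 2,260,224,000 bytes.
Track B: 40,000 × 460 × 4 × 2 = 147,200,000 bytes.
Track C: 34:13 (min:sec) = 2,053 s; 88,200 × 2,053 × 4 × 2 = 1,448,596,800 bytes.
Total = 3,856,020,800 bytes = 3.86 GB.

3.86 GB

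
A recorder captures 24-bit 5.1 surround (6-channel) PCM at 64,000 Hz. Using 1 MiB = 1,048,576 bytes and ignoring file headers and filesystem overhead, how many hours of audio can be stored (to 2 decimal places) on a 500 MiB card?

0.13 hours

Uncompressed byte rate = 64,000 × 3 × 6 = 1,152,000 bytes/s.
Capacity = 500 × 1,048,576 = 524,288,000 bytes.
524,288,000 / 1,152,000 ≈ 455.11 s → 0.13 hours.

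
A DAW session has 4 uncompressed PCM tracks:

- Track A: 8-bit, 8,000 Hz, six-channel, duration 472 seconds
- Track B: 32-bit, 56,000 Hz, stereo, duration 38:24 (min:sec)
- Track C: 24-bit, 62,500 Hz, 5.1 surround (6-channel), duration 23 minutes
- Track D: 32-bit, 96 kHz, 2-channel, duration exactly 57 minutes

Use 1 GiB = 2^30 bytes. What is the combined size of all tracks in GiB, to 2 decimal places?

4.87 GiB

Track A: 8,000 × 472 × 1 × 6 = 22,656,000 bytes.
Track B: 38:24 (min:sec) = 2,304 s; 56,000 × 2,304 × 4 × 2 = 1,032,192,000 bytes.
Track C: 23 minutes = 1,380 s; 62,500 × 1,380 × 3 × 6 = 1,552,500,000 bytes.
Track D: exactly 57 minutes = 3,420 s; 96,000 × 3,420 × 4 × 2 = 2,626,560,000 bytes.
Total = 5,233,908,000 bytes = 4.87 GiB.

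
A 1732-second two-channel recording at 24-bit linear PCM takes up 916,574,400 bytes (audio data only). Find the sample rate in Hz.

Bytes = sample_rate × seconds × bytes_per_sample × channels.
sample_rate = 916,574,400 / (1,732 × 3 × 2) = 916,574,400 / 10,392 = 88,200 Hz.

88,200 Hz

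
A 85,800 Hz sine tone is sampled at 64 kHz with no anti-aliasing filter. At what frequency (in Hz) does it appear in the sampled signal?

21,800 Hz

Nyquist = 64,000/2 = 32,000 Hz; 85,800 Hz exceeds it.
Alias = |85,800 − 1×64,000| = |85,800 − 64,000| = 21,800 Hz.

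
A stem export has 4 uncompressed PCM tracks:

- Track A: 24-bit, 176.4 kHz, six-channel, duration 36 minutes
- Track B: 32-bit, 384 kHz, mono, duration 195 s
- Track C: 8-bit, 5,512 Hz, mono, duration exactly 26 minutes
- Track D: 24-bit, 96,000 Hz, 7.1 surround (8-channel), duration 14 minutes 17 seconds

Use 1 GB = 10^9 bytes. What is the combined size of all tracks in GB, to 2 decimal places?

Track A: 36 minutes = 2,160 s; 176,400 × 2,160 × 3 × 6 = 6,858,432,000 bytes.
Track B: 384,000 × 195 × 4 × 1 = 299,520,000 bytes.
Track C: exactly 26 minutes = 1,560 s; 5,512 × 1,560 × 1 × 1 = 8,598,720 bytes.
Track D: 14 minutes 17 seconds = 857 s; 96,000 × 857 × 3 × 8 = 1,974,528,000 bytes.
Total = 9,141,078,720 bytes = 9.14 GB.

9.14 GB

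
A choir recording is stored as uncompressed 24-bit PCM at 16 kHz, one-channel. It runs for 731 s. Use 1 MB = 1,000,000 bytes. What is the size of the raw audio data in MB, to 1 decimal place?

Bytes = 16,000 samples/s × 731 s × 3 bytes/sample × 1 ch = 35,088,000 bytes.
35,088,000 / 1,000,000 = 35.1 MB.

35.1 MB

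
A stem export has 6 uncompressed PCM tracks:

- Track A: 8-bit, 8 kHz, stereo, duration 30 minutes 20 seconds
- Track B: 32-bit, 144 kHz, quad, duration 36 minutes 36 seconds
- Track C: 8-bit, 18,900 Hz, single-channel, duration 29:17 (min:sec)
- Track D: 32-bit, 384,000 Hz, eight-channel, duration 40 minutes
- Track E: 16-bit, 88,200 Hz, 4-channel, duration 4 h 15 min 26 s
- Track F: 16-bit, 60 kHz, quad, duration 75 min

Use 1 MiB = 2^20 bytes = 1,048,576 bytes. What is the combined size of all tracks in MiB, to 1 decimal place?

Track A: 30 minutes 20 seconds = 1,820 s; 8,000 × 1,820 × 1 × 2 = 29,120,000 bytes.
Track B: 36 minutes 36 seconds = 2,196 s; 144,000 × 2,196 × 4 × 4 = 5,059,584,000 bytes.
Track C: 29:17 (min:sec) = 1,757 s; 18,900 × 1,757 × 1 × 1 = 33,207,300 bytes.
Track D: 40 minutes = 2,400 s; 384,000 × 2,400 × 4 × 8 = 29,491,200,000 bytes.
Track E: 4 h 15 min 26 s = 15,326 s; 88,200 × 15,326 × 2 × 4 = 10,814,025,600 bytes.
Track F: 75 min = 4,500 s; 60,000 × 4,500 × 2 × 4 = 2,160,000,000 bytes.
Total = 47,587,136,900 bytes = 45382.6 MiB.

45382.6 MiB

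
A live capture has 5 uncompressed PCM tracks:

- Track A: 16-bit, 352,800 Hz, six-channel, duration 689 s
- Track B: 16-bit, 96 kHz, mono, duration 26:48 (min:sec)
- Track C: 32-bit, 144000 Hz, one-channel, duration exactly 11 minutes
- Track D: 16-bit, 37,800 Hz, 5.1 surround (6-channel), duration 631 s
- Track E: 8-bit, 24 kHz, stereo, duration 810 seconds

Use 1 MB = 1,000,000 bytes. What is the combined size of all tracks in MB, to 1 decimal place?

Track A: 352,800 × 689 × 2 × 6 = 2,916,950,400 bytes.
Track B: 26:48 (min:sec) = 1,608 s; 96,000 × 1,608 × 2 × 1 = 308,736,000 bytes.
Track C: exactly 11 minutes = 660 s; 144,000 × 660 × 4 × 1 = 380,160,000 bytes.
Track D: 37,800 × 631 × 2 × 6 = 286,221,600 bytes.
Track E: 24,000 × 810 × 1 × 2 = 38,880,000 bytes.
Total = 3,930,948,000 bytes = 3930.9 MB.

3930.9 MB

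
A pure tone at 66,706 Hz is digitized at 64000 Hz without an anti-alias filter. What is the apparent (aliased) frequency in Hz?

2,706 Hz

Nyquist = 64,000/2 = 32,000 Hz; 66,706 Hz exceeds it.
Alias = |66,706 − 1×64,000| = |66,706 − 64,000| = 2,706 Hz.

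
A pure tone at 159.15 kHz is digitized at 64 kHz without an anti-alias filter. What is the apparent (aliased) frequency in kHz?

Nyquist = 64,000/2 = 32,000 Hz; 159,150 Hz exceeds it.
Alias = |159,150 − 2×64,000| = |159,150 − 128,000| = 31,150 Hz = 31.15 kHz.

31.15 kHz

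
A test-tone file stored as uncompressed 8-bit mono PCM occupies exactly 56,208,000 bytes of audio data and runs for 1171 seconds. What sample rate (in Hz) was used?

48,000 Hz

Bytes = sample_rate × seconds × bytes_per_sample × channels.
sample_rate = 56,208,000 / (1,171 × 1 × 1) = 56,208,000 / 1,171 = 48,000 Hz.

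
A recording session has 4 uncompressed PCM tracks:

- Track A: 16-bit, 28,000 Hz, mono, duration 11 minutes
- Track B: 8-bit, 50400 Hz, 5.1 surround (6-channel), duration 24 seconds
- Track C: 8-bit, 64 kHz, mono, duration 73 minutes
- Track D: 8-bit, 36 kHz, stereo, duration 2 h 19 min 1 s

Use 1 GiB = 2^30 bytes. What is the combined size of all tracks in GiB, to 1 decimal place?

0.9 GiB

Track A: 11 minutes = 660 s; 28,000 × 660 × 2 × 1 = 36,960,000 bytes.
Track B: 50,400 × 24 × 1 × 6 = 7,257,600 bytes.
Track C: 73 minutes = 4,380 s; 64,000 × 4,380 × 1 × 1 = 280,320,000 bytes.
Track D: 2 h 19 min 1 s = 8,341 s; 36,000 × 8,341 × 1 × 2 = 600,552,000 bytes.
Total = 925,089,600 bytes = 0.9 GiB.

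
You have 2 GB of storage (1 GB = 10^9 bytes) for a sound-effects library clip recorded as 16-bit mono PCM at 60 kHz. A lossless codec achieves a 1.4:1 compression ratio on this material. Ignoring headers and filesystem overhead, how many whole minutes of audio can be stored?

Uncompressed byte rate = 60,000 × 2 × 1 = 120,000 bytes/s.
After 1.4:1 compression, effective rate ≈ 85714.29 bytes/s.
Capacity = 2 × 1,000,000,000 = 2,000,000,000 bytes.
2,000,000,000 / effective rate ≈ 23333.33 s → 388 minutes.

388 minutes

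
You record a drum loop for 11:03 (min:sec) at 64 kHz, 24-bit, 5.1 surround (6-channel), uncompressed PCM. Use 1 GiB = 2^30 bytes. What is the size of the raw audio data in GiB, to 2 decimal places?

Duration = 11:03 (min:sec) = 663 s.
Bytes = 64,000 samples/s × 663 s × 3 bytes/sample × 6 ch = 763,776,000 bytes.
763,776,000 / 1,073,741,824 = 0.71 GiB.

0.71 GiB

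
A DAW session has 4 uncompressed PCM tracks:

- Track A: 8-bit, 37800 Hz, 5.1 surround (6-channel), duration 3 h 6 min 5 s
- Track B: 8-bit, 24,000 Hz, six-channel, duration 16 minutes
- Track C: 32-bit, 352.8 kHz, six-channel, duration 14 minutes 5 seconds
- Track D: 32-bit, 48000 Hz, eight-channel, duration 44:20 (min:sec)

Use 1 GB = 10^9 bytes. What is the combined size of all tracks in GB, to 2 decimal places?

Track A: 3 h 6 min 5 s = 11,165 s; 37,800 × 11,165 × 1 × 6 = 2,532,222,000 bytes.
Track B: 16 minutes = 960 s; 24,000 × 960 × 1 × 6 = 138,240,000 bytes.
Track C: 14 minutes 5 seconds = 845 s; 352,800 × 845 × 4 × 6 = 7,154,784,000 bytes.
Track D: 44:20 (min:sec) = 2,660 s; 48,000 × 2,660 × 4 × 8 = 4,085,760,000 bytes.
Total = 13,911,006,000 bytes = 13.91 GB.

13.91 GB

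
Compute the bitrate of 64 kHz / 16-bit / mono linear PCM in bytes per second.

Bit rate = 64,000 × 16 × 1 = 1,024,000 bits/s.
1,024,000 / 8 = 128,000 bytes/s.

128,000 bytes/s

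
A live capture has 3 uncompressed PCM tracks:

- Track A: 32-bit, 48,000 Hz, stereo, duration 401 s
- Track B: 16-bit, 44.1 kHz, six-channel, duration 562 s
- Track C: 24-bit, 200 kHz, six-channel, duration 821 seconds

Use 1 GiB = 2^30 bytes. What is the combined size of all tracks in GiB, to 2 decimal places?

Track A: 48,000 × 401 × 4 × 2 = 153,984,000 bytes.
Track B: 44,100 × 562 × 2 × 6 = 297,410,400 bytes.
Track C: 200,000 × 821 × 3 × 6 = 2,955,600,000 bytes.
Total = 3,406,994,400 bytes = 3.17 GiB.

3.17 GiB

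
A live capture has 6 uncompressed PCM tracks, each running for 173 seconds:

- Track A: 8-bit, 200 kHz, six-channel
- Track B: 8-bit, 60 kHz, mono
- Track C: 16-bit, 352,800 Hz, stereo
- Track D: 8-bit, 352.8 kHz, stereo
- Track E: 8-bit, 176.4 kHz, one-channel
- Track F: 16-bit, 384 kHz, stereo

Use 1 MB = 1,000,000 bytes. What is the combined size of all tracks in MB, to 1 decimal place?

880.4 MB

Track A: 200,000 × 173 × 1 × 6 = 207,600,000 bytes.
Track B: 60,000 × 173 × 1 × 1 = 10,380,000 bytes.
Track C: 352,800 × 173 × 2 × 2 = 244,137,600 bytes.
Track D: 352,800 × 173 × 1 × 2 = 122,068,800 bytes.
Track E: 176,400 × 173 × 1 × 1 = 30,517,200 bytes.
Track F: 384,000 × 173 × 2 × 2 = 265,728,000 bytes.
Total = 880,431,600 bytes = 880.4 MB.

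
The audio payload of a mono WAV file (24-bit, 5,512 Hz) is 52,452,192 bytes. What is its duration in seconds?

Byte rate = 5,512 × 3 × 1 = 16,536 bytes/s.
Duration = 52,452,192 / 16,536 = 3,172 s.

3,172 seconds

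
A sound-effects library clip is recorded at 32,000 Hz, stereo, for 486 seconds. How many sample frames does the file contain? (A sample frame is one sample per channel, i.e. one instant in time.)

15,552,000 sample frames

32,000 samples/s × 486 s = 15,552,000 frames.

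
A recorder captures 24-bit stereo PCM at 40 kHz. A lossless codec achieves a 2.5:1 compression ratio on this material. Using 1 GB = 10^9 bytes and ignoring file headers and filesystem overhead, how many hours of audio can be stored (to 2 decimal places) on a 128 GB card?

Uncompressed byte rate = 40,000 × 3 × 2 = 240,000 bytes/s.
After 2.5:1 compression, effective rate ≈ 96000 bytes/s.
Capacity = 128 × 1,000,000,000 = 128,000,000,000 bytes.
128,000,000,000 / effective rate ≈ 1333333.33 s → 370.37 hours.

370.37 hours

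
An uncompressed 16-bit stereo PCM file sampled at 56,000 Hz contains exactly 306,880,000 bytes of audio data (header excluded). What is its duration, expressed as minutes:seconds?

Byte rate = 56,000 × 2 × 2 = 224,000 bytes/s.
Duration = 306,880,000 / 224,000 = 1,370 s.
1,370 s = 22:50.

22:50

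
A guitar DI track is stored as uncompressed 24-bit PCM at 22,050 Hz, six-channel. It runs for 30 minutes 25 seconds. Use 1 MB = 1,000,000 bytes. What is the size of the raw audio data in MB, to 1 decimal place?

Duration = 30 minutes 25 seconds = 1,825 s.
Bytes = 22,050 samples/s × 1,825 s × 3 bytes/sample × 6 ch = 724,342,500 bytes.
724,342,500 / 1,000,000 = 724.3 MB.

724.3 MB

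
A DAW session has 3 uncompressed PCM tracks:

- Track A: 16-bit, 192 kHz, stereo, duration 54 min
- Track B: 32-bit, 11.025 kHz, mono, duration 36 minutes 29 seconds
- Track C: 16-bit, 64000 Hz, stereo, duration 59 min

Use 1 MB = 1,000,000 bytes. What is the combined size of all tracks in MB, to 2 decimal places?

Track A: 54 min = 3,240 s; 192,000 × 3,240 × 2 × 2 = 2,488,320,000 bytes.
Track B: 36 minutes 29 seconds = 2,189 s; 11,025 × 2,189 × 4 × 1 = 96,534,900 bytes.
Track C: 59 min = 3,540 s; 64,000 × 3,540 × 2 × 2 = 906,240,000 bytes.
Total = 3,491,094,900 bytes = 3491.09 MB.

3491.09 MB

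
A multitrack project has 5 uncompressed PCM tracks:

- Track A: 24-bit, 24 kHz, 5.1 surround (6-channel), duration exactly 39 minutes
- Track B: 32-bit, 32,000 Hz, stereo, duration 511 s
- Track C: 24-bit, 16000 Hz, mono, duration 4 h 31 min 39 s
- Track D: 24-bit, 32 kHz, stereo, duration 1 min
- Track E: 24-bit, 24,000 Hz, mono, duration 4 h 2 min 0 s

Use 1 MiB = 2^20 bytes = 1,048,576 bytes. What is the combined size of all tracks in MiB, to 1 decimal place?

2842.9 MiB

Track A: exactly 39 minutes = 2,340 s; 24,000 × 2,340 × 3 × 6 = 1,010,880,000 bytes.
Track B: 32,000 × 511 × 4 × 2 = 130,816,000 bytes.
Track C: 4 h 31 min 39 s = 16,299 s; 16,000 × 16,299 × 3 × 1 = 782,352,000 bytes.
Track D: 1 min = 60 s; 32,000 × 60 × 3 × 2 = 11,520,000 bytes.
Track E: 4 h 2 min 0 s = 14,520 s; 24,000 × 14,520 × 3 × 1 = 1,045,440,000 bytes.
Total = 2,981,008,000 bytes = 2842.9 MiB.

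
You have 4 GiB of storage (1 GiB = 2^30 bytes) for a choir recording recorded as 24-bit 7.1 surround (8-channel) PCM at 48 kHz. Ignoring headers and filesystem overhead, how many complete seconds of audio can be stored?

3,728 seconds

Uncompressed byte rate = 48,000 × 3 × 8 = 1,152,000 bytes/s.
Capacity = 4 × 1,073,741,824 = 4,294,967,296 bytes.
4,294,967,296 / 1,152,000 ≈ 3728.27 s → 3,728 seconds.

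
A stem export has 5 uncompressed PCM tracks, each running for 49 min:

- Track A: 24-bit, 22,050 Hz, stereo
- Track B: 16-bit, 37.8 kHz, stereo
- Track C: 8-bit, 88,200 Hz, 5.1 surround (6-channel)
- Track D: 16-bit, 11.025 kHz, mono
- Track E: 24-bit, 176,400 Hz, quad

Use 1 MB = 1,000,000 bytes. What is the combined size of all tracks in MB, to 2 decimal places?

49 min = 2,940 s.
Track A: 22,050 × 2,940 × 3 × 2 = 388,962,000 bytes.
Track B: 37,800 × 2,940 × 2 × 2 = 444,528,000 bytes.
Track C: 88,200 × 2,940 × 1 × 6 = 1,555,848,000 bytes.
Track D: 11,025 × 2,940 × 2 × 1 = 64,827,000 bytes.
Track E: 176,400 × 2,940 × 3 × 4 = 6,223,392,000 bytes.
Total = 8,677,557,000 bytes = 8677.56 MB.

8677.56 MB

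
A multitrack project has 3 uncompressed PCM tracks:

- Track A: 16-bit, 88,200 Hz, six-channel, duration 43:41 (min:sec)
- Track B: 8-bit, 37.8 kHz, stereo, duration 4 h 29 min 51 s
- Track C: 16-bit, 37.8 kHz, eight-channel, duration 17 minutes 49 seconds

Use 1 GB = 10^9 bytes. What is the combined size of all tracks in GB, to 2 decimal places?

Track A: 43:41 (min:sec) = 2,621 s; 88,200 × 2,621 × 2 × 6 = 2,774,066,400 bytes.
Track B: 4 h 29 min 51 s = 16,191 s; 37,800 × 16,191 × 1 × 2 = 1,224,039,600 bytes.
Track C: 17 minutes 49 seconds = 1,069 s; 37,800 × 1,069 × 2 × 8 = 646,531,200 bytes.
Total = 4,644,637,200 bytes = 4.64 GB.

4.64 GB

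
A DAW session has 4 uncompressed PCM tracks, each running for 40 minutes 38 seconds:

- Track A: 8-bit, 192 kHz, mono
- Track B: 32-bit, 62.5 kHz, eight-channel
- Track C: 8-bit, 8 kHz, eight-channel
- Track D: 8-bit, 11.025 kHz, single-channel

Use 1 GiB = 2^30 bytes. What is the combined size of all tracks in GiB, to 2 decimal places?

40 minutes 38 seconds = 2,438 s.
Track A: 192,000 × 2,438 × 1 × 1 = 468,096,000 bytes.
Track B: 62,500 × 2,438 × 4 × 8 = 4,876,000,000 bytes.
Track C: 8,000 × 2,438 × 1 × 8 = 156,032,000 bytes.
Track D: 11,025 × 2,438 × 1 × 1 = 26,878,950 bytes.
Total = 5,527,006,950 bytes = 5.15 GiB.

5.15 GiB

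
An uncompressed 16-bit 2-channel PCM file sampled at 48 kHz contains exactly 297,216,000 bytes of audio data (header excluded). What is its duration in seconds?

Byte rate = 48,000 × 2 × 2 = 192,000 bytes/s.
Duration = 297,216,000 / 192,000 = 1,548 s.

1,548 seconds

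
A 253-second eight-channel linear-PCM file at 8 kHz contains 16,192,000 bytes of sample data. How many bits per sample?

Bytes per sample = 16,192,000 / (8,000 × 253 × 8) = 16,192,000 / 16,192,000 = 1.
Bit depth = 1 × 8 = 8 bits.

8 bits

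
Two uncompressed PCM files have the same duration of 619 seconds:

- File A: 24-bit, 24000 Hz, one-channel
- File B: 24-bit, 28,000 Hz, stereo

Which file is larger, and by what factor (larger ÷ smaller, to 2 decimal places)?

File A: 24,000 × 3 × 1 = 72,000 bytes/s.
File B: 28,000 × 3 × 2 = 168,000 bytes/s.
File B is larger; ratio = 103,992,000 / 44,568,000 = 2.33.

File B, by a factor of 2.33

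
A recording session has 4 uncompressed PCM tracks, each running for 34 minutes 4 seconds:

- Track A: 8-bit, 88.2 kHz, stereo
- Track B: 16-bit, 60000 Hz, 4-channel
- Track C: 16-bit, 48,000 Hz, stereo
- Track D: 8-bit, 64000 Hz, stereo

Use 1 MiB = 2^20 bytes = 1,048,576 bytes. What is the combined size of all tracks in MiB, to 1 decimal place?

1903.3 MiB

34 minutes 4 seconds = 2,044 s.
Track A: 88,200 × 2,044 × 1 × 2 = 360,561,600 bytes.
Track B: 60,000 × 2,044 × 2 × 4 = 981,120,000 bytes.
Track C: 48,000 × 2,044 × 2 × 2 = 392,448,000 bytes.
Track D: 64,000 × 2,044 × 1 × 2 = 261,632,000 bytes.
Total = 1,995,761,600 bytes = 1903.3 MiB.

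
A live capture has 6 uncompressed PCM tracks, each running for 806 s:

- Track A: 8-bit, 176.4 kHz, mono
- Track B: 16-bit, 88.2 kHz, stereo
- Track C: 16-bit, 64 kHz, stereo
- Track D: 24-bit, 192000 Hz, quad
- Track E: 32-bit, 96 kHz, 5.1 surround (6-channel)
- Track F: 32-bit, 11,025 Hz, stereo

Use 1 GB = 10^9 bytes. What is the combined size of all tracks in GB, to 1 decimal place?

4.4 GB

Track A: 176,400 × 806 × 1 × 1 = 142,178,400 bytes.
Track B: 88,200 × 806 × 2 × 2 = 284,356,800 bytes.
Track C: 64,000 × 806 × 2 × 2 = 206,336,000 bytes.
Track D: 192,000 × 806 × 3 × 4 = 1,857,024,000 bytes.
Track E: 96,000 × 806 × 4 × 6 = 1,857,024,000 bytes.
Track F: 11,025 × 806 × 4 × 2 = 71,089,200 bytes.
Total = 4,418,008,400 bytes = 4.4 GB.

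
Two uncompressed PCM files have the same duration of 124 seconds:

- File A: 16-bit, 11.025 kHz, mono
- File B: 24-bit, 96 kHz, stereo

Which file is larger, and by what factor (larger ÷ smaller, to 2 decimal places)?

File B, by a factor of 26.12

File A: 11,025 × 2 × 1 = 22,050 bytes/s.
File B: 96,000 × 3 × 2 = 576,000 bytes/s.
File B is larger; ratio = 71,424,000 / 2,734,200 = 26.12.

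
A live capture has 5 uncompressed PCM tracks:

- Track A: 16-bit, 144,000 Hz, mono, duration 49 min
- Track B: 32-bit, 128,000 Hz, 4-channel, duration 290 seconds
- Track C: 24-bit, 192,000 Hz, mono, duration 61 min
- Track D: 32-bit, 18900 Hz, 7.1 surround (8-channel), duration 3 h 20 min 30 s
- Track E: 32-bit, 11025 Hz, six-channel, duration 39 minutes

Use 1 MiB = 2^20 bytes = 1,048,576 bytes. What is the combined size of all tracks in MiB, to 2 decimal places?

10913.57 MiB

Track A: 49 min = 2,940 s; 144,000 × 2,940 × 2 × 1 = 846,720,000 bytes.
Track B: 128,000 × 290 × 4 × 4 = 593,920,000 bytes.
Track C: 61 min = 3,660 s; 192,000 × 3,660 × 3 × 1 = 2,108,160,000 bytes.
Track D: 3 h 20 min 30 s = 12,030 s; 18,900 × 12,030 × 4 × 8 = 7,275,744,000 bytes.
Track E: 39 minutes = 2,340 s; 11,025 × 2,340 × 4 × 6 = 619,164,000 bytes.
Total = 11,443,708,000 bytes = 10913.57 MiB.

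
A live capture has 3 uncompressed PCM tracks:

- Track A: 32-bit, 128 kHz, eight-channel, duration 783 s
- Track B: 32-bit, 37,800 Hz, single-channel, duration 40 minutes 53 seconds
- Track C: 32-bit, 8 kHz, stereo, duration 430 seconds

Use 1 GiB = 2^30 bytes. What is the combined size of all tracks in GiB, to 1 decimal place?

Track A: 128,000 × 783 × 4 × 8 = 3,207,168,000 bytes.
Track B: 40 minutes 53 seconds = 2,453 s; 37,800 × 2,453 × 4 × 1 = 370,893,600 bytes.
Track C: 8,000 × 430 × 4 × 2 = 27,520,000 bytes.
Total = 3,605,581,600 bytes = 3.4 GiB.

3.4 GiB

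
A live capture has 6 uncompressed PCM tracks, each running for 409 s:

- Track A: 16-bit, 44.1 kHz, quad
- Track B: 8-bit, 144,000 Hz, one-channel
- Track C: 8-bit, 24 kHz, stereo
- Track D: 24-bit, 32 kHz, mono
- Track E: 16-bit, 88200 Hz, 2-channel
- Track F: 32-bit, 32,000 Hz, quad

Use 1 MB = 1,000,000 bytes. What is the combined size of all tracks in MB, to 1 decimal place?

615.8 MB

Track A: 44,100 × 409 × 2 × 4 = 144,295,200 bytes.
Track B: 144,000 × 409 × 1 × 1 = 58,896,000 bytes.
Track C: 24,000 × 409 × 1 × 2 = 19,632,000 bytes.
Track D: 32,000 × 409 × 3 × 1 = 39,264,000 bytes.
Track E: 88,200 × 409 × 2 × 2 = 144,295,200 bytes.
Track F: 32,000 × 409 × 4 × 4 = 209,408,000 bytes.
Total = 615,790,400 bytes = 615.8 MB.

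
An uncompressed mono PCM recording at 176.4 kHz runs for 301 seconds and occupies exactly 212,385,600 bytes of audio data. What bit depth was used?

Bytes per sample = 212,385,600 / (176,400 × 301 × 1) = 212,385,600 / 53,096,400 = 4.
Bit depth = 4 × 8 = 32 bits.

32 bits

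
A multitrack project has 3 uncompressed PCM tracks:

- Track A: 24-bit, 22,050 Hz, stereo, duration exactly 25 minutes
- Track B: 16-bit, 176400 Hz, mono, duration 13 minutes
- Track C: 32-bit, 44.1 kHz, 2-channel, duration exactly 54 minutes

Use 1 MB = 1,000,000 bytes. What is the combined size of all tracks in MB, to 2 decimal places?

1616.71 MB

Track A: exactly 25 minutes = 1,500 s; 22,050 × 1,500 × 3 × 2 = 198,450,000 bytes.
Track B: 13 minutes = 780 s; 176,400 × 780 × 2 × 1 = 275,184,000 bytes.
Track C: exactly 54 minutes = 3,240 s; 44,100 × 3,240 × 4 × 2 = 1,143,072,000 bytes.
Total = 1,616,706,000 bytes = 1616.71 MB.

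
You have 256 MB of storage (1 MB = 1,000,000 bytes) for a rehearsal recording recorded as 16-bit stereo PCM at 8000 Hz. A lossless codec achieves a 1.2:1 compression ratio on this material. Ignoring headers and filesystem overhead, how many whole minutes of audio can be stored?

160 minutes

Uncompressed byte rate = 8,000 × 2 × 2 = 32,000 bytes/s.
After 1.2:1 compression, effective rate ≈ 26666.67 bytes/s.
Capacity = 256 × 1,000,000 = 256,000,000 bytes.
256,000,000 / effective rate ≈ 9600 s → 160 minutes.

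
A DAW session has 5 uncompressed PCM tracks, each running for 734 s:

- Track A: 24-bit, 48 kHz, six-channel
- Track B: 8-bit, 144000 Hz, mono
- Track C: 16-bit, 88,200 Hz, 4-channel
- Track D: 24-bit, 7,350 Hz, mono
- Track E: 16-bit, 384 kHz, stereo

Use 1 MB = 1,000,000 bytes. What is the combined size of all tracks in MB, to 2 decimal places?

2401.39 MB

Track A: 48,000 × 734 × 3 × 6 = 634,176,000 bytes.
Track B: 144,000 × 734 × 1 × 1 = 105,696,000 bytes.
Track C: 88,200 × 734 × 2 × 4 = 517,910,400 bytes.
Track D: 7,350 × 734 × 3 × 1 = 16,184,700 bytes.
Track E: 384,000 × 734 × 2 × 2 = 1,127,424,000 bytes.
Total = 2,401,391,100 bytes = 2401.39 MB.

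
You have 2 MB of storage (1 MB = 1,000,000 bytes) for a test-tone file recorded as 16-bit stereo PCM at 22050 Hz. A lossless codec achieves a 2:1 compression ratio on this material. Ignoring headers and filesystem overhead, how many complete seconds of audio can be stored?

Uncompressed byte rate = 22,050 × 2 × 2 = 88,200 bytes/s.
After 2:1 compression, effective rate ≈ 44100 bytes/s.
Capacity = 2 × 1,000,000 = 2,000,000 bytes.
2,000,000 / effective rate ≈ 45.35 s → 45 seconds.

45 seconds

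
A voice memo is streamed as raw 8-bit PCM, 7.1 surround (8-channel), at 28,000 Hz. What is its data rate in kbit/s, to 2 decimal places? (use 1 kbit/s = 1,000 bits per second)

1792.00 kbit/s

Bit rate = 28,000 × 8 × 8 = 1,792,000 bits/s.
= 1792.00 kbit/s.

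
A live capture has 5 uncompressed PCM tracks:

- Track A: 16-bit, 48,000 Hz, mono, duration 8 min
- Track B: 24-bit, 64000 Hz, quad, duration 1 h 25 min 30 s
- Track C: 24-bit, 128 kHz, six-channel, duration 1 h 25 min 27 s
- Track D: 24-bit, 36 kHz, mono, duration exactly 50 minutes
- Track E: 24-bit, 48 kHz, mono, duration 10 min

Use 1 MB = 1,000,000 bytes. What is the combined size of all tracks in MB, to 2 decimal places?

16208.93 MB

Track A: 8 min = 480 s; 48,000 × 480 × 2 × 1 = 46,080,000 bytes.
Track B: 1 h 25 min 30 s = 5,130 s; 64,000 × 5,130 × 3 × 4 = 3,939,840,000 bytes.
Track C: 1 h 25 min 27 s = 5,127 s; 128,000 × 5,127 × 3 × 6 = 11,812,608,000 bytes.
Track D: exactly 50 minutes = 3,000 s; 36,000 × 3,000 × 3 × 1 = 324,000,000 bytes.
Track E: 10 min = 600 s; 48,000 × 600 × 3 × 1 = 86,400,000 bytes.
Total = 16,208,928,000 bytes = 16208.93 MB.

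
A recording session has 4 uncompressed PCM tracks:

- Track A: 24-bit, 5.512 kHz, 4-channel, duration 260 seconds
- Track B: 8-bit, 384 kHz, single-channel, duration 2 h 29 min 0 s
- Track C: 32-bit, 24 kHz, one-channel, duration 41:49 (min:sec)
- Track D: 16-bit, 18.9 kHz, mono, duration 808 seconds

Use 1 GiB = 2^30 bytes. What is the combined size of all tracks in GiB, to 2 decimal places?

3.47 GiB

Track A: 5,512 × 260 × 3 × 4 = 17,197,440 bytes.
Track B: 2 h 29 min 0 s = 8,940 s; 384,000 × 8,940 × 1 × 1 = 3,432,960,000 bytes.
Track C: 41:49 (min:sec) = 2,509 s; 24,000 × 2,509 × 4 × 1 = 240,864,000 bytes.
Track D: 18,900 × 808 × 2 × 1 = 30,542,400 bytes.
Total = 3,721,563,840 bytes = 3.47 GiB.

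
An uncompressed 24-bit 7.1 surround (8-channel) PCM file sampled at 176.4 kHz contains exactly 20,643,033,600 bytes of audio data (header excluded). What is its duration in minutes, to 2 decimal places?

81.27 minutes

Byte rate = 176,400 × 3 × 8 = 4,233,600 bytes/s.
Duration = 20,643,033,600 / 4,233,600 = 4,876 s.
4,876 s / 60 = 81.27 minutes.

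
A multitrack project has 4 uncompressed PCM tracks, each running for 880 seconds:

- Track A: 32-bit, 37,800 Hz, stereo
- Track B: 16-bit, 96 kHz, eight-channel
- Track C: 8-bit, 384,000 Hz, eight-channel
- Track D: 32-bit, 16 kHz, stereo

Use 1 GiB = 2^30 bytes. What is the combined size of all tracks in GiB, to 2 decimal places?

4.13 GiB

Track A: 37,800 × 880 × 4 × 2 = 266,112,000 bytes.
Track B: 96,000 × 880 × 2 × 8 = 1,351,680,000 bytes.
Track C: 384,000 × 880 × 1 × 8 = 2,703,360,000 bytes.
Track D: 16,000 × 880 × 4 × 2 = 112,640,000 bytes.
Total = 4,433,792,000 bytes = 4.13 GiB.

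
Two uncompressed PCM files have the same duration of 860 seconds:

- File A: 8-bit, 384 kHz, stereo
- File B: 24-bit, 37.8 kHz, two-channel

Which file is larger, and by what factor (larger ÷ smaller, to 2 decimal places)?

File A: 384,000 × 1 × 2 = 768,000 bytes/s.
File B: 37,800 × 3 × 2 = 226,800 bytes/s.
File A is larger; ratio = 660,480,000 / 195,048,000 = 3.39.

File A, by a factor of 3.39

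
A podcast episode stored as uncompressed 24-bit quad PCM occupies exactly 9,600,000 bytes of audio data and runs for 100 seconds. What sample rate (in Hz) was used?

Bytes = sample_rate × seconds × bytes_per_sample × channels.
sample_rate = 9,600,000 / (100 × 3 × 4) = 9,600,000 / 1,200 = 8,000 Hz.

8,000 Hz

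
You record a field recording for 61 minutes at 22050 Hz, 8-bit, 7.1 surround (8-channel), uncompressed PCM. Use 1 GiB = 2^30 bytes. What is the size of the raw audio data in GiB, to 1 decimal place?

Duration = 61 minutes = 3,660 s.
Bytes = 22,050 samples/s × 3,660 s × 1 bytes/sample × 8 ch = 645,624,000 bytes.
645,624,000 / 1,073,741,824 = 0.6 GiB.

0.6 GiB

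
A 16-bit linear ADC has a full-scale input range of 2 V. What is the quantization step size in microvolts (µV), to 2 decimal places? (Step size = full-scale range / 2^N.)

30.52 µV

2 V / 2^16 = 2 / 65,536 V = 30.52 µV.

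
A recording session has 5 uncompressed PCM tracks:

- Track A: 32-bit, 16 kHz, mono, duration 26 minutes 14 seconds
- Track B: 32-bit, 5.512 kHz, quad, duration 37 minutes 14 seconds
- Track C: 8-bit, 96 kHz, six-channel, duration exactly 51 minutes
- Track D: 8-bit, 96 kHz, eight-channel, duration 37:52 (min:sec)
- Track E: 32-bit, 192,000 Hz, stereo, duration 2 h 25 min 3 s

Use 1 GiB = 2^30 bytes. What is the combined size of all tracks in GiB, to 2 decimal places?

Track A: 26 minutes 14 seconds = 1,574 s; 16,000 × 1,574 × 4 × 1 = 100,736,000 bytes.
Track B: 37 minutes 14 seconds = 2,234 s; 5,512 × 2,234 × 4 × 4 = 197,020,928 bytes.
Track C: exactly 51 minutes = 3,060 s; 96,000 × 3,060 × 1 × 6 = 1,762,560,000 bytes.
Track D: 37:52 (min:sec) = 2,272 s; 96,000 × 2,272 × 1 × 8 = 1,744,896,000 bytes.
Track E: 2 h 25 min 3 s = 8,703 s; 192,000 × 8,703 × 4 × 2 = 13,367,808,000 bytes.
Total = 17,173,020,928 bytes = 15.99 GiB.

15.99 GiB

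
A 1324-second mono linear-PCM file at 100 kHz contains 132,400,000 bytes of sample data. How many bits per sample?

Bytes per sample = 132,400,000 / (100,000 × 1,324 × 1) = 132,400,000 / 132,400,000 = 1.
Bit depth = 1 × 8 = 8 bits.

8 bits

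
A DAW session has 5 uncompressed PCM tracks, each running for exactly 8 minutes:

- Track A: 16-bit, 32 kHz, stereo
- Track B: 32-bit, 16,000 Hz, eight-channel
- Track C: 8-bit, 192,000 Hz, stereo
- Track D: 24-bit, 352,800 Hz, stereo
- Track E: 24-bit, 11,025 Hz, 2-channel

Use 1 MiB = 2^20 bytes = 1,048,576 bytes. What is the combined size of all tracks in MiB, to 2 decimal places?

exactly 8 minutes = 480 s.
Track A: 32,000 × 480 × 2 × 2 = 61,440,000 bytes.
Track B: 16,000 × 480 × 4 × 8 = 245,760,000 bytes.
Track C: 192,000 × 480 × 1 × 2 = 184,320,000 bytes.
Track D: 352,800 × 480 × 3 × 2 = 1,016,064,000 bytes.
Track E: 11,025 × 480 × 3 × 2 = 31,752,000 bytes.
Total = 1,539,336,000 bytes = 1468.03 MiB.

1468.03 MiB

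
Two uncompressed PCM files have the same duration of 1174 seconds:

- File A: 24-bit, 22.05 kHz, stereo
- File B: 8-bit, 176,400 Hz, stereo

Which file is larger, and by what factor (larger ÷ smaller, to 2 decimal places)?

File A: 22,050 × 3 × 2 = 132,300 bytes/s.
File B: 176,400 × 1 × 2 = 352,800 bytes/s.
File B is larger; ratio = 414,187,200 / 155,320,200 = 2.67.

File B, by a factor of 2.67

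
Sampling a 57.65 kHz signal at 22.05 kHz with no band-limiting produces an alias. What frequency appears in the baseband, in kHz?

Nyquist = 22,050/2 = 11,025 Hz; 57,650 Hz exceeds it.
Alias = |57,650 − 3×22,050| = |57,650 − 66,150| = 8,500 Hz = 8.5 kHz.

8.5 kHz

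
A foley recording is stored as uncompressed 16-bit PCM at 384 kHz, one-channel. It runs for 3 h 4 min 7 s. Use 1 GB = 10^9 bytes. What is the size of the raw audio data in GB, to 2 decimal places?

8.48 GB

Duration = 3 h 4 min 7 s = 11,047 s.
Bytes = 384,000 samples/s × 11,047 s × 2 bytes/sample × 1 ch = 8,484,096,000 bytes.
8,484,096,000 / 1,000,000,000 = 8.48 GB.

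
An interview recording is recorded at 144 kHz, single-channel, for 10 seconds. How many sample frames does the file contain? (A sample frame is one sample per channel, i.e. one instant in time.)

1,440,000 sample frames

144,000 samples/s × 10 s = 1,440,000 frames.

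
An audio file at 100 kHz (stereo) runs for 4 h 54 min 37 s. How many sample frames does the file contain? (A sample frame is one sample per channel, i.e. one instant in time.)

1,767,700,000 sample frames

4 h 54 min 37 s = 17,677 s.
100,000 samples/s × 17,677 s = 1,767,700,000 frames.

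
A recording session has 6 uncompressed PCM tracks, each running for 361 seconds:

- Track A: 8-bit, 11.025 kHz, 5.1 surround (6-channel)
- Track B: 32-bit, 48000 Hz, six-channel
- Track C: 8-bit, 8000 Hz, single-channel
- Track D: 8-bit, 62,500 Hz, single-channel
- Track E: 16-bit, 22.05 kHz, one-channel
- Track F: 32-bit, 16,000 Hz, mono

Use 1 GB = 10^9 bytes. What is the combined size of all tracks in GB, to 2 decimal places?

0.50 GB

Track A: 11,025 × 361 × 1 × 6 = 23,880,150 bytes.
Track B: 48,000 × 361 × 4 × 6 = 415,872,000 bytes.
Track C: 8,000 × 361 × 1 × 1 = 2,888,000 bytes.
Track D: 62,500 × 361 × 1 × 1 = 22,562,500 bytes.
Track E: 22,050 × 361 × 2 × 1 = 15,920,100 bytes.
Track F: 16,000 × 361 × 4 × 1 = 23,104,000 bytes.
Total = 504,226,750 bytes = 0.50 GB.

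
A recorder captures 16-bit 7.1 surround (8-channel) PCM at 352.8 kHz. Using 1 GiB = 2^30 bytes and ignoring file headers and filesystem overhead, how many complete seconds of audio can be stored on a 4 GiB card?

Uncompressed byte rate = 352,800 × 2 × 8 = 5,644,800 bytes/s.
Capacity = 4 × 1,073,741,824 = 4,294,967,296 bytes.
4,294,967,296 / 5,644,800 ≈ 760.87 s → 760 seconds.

760 seconds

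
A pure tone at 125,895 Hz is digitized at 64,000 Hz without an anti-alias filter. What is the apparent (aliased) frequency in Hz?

Nyquist = 64,000/2 = 32,000 Hz; 125,895 Hz exceeds it.
Alias = |125,895 − 2×64,000| = |125,895 − 128,000| = 2,105 Hz.

2,105 Hz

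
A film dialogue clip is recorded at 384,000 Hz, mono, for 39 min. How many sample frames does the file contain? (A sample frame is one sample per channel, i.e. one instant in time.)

898,560,000 sample frames

39 min = 2,340 s.
384,000 samples/s × 2,340 s = 898,560,000 frames.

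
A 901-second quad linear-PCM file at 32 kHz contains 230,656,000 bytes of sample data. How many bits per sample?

Bytes per sample = 230,656,000 / (32,000 × 901 × 4) = 230,656,000 / 115,328,000 = 2.
Bit depth = 2 × 8 = 16 bits.

16 bits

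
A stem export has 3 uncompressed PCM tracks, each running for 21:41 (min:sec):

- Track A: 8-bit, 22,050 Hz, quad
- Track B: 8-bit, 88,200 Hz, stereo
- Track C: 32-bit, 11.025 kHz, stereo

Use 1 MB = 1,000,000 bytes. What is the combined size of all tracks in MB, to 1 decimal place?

459.0 MB

21:41 (min:sec) = 1,301 s.
Track A: 22,050 × 1,301 × 1 × 4 = 114,748,200 bytes.
Track B: 88,200 × 1,301 × 1 × 2 = 229,496,400 bytes.
Track C: 11,025 × 1,301 × 4 × 2 = 114,748,200 bytes.
Total = 458,992,800 bytes = 459.0 MB.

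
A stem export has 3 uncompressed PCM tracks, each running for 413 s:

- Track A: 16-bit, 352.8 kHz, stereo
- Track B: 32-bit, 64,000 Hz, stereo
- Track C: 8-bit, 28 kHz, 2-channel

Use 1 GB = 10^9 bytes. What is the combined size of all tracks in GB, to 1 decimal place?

Track A: 352,800 × 413 × 2 × 2 = 582,825,600 bytes.
Track B: 64,000 × 413 × 4 × 2 = 211,456,000 bytes.
Track C: 28,000 × 413 × 1 × 2 = 23,128,000 bytes.
Total = 817,409,600 bytes = 0.8 GB.

0.8 GB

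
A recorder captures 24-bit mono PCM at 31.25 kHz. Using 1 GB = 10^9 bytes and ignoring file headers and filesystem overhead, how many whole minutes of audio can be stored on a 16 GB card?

2,844 minutes

Uncompressed byte rate = 31,250 × 3 × 1 = 93,750 bytes/s.
Capacity = 16 × 1,000,000,000 = 16,000,000,000 bytes.
16,000,000,000 / 93,750 ≈ 170666.67 s → 2,844 minutes.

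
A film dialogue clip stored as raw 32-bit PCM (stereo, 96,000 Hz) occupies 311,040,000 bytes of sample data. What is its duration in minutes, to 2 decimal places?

6.75 minutes

Byte rate = 96,000 × 4 × 2 = 768,000 bytes/s.
Duration = 311,040,000 / 768,000 = 405 s.
405 s / 60 = 6.75 minutes.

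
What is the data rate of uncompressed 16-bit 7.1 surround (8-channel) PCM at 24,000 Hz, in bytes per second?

Bit rate = 24,000 × 16 × 8 = 3,072,000 bits/s.
3,072,000 / 8 = 384,000 bytes/s.

384,000 bytes/s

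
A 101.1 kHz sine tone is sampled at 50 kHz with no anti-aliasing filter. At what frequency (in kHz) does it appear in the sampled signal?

Nyquist = 50,000/2 = 25,000 Hz; 101,100 Hz exceeds it.
Alias = |101,100 − 2×50,000| = |101,100 − 100,000| = 1,100 Hz = 1.1 kHz.

1.1 kHz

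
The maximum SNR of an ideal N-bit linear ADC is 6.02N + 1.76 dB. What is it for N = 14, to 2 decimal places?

6.02 × 14 + 1.76 = 86.04 dB.

86.04 dB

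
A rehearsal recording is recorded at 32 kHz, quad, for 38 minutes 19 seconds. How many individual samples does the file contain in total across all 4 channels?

294,272,000 samples

38 minutes 19 seconds = 2,299 s.
32,000 × 2,299 s × 4 ch = 294,272,000 samples.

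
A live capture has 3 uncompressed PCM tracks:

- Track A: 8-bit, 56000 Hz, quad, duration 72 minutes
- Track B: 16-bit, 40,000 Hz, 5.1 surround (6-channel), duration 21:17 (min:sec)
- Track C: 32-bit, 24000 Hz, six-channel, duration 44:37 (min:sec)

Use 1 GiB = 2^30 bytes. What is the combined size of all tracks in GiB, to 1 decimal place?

Track A: 72 minutes = 4,320 s; 56,000 × 4,320 × 1 × 4 = 967,680,000 bytes.
Track B: 21:17 (min:sec) = 1,277 s; 40,000 × 1,277 × 2 × 6 = 612,960,000 bytes.
Track C: 44:37 (min:sec) = 2,677 s; 24,000 × 2,677 × 4 × 6 = 1,541,952,000 bytes.
Total = 3,122,592,000 bytes = 2.9 GiB.

2.9 GiB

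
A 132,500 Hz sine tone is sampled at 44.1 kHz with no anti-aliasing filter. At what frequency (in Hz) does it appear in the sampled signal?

Nyquist = 44,100/2 = 22,050 Hz; 132,500 Hz exceeds it.
Alias = |132,500 − 3×44,100| = |132,500 − 132,300| = 200 Hz.

200 Hz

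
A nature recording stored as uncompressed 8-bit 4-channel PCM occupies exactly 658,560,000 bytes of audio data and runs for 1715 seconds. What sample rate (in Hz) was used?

96,000 Hz

Bytes = sample_rate × seconds × bytes_per_sample × channels.
sample_rate = 658,560,000 / (1,715 × 1 × 4) = 658,560,000 / 6,860 = 96,000 Hz.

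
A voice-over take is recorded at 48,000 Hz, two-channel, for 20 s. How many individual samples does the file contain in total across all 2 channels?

48,000 × 20 s × 2 ch = 1,920,000 samples.

1,920,000 samples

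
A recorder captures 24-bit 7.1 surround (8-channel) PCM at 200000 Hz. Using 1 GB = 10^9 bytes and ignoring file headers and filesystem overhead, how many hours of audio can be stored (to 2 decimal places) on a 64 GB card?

Uncompressed byte rate = 200,000 × 3 × 8 = 4,800,000 bytes/s.
Capacity = 64 × 1,000,000,000 = 64,000,000,000 bytes.
64,000,000,000 / 4,800,000 ≈ 13333.33 s → 3.70 hours.

3.70 hours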